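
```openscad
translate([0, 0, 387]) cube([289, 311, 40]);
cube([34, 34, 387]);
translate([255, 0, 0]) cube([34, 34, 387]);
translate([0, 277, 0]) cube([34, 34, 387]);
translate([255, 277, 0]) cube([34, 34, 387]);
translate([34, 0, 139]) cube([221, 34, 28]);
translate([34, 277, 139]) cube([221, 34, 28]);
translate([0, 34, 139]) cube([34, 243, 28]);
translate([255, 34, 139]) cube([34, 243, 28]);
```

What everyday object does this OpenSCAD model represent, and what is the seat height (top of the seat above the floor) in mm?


A stool. The seat height is 427 mm.

A 289×311×40 slab at z = 387 on four corner posts — a stool. The seat top is 387 + 40 = 427 mm.


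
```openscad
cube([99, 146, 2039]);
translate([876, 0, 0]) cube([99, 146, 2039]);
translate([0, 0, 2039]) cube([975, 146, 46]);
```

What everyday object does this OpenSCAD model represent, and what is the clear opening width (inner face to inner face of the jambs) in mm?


A door frame. The clear opening width is 777 mm.

Two 2039 mm tall posts with a header on top — a door frame. The left jamb is 99 mm wide at x = 0; the right jamb starts at x = 876. The clear opening is 876 − 99 = 777 mm.


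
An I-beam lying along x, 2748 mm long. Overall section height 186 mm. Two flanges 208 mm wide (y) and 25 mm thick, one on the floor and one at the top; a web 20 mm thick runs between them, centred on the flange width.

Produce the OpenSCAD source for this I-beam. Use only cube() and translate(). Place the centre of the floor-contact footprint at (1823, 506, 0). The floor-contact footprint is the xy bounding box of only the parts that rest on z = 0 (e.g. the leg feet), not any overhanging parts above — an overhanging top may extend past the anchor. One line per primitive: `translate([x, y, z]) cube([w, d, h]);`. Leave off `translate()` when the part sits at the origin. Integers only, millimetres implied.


translate([449, 402, 0]) cube([2748, 208, 25]);
translate([449, 496, 25]) cube([2748, 20, 136]);
translate([449, 402, 161]) cube([2748, 208, 25]);


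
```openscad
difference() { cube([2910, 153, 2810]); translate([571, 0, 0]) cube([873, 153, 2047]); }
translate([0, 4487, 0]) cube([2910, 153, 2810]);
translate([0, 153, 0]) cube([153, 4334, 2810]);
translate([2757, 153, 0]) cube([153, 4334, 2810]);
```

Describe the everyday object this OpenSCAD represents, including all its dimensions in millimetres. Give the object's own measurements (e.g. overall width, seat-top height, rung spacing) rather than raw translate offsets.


A single room: four walls, each 2810 mm tall and 153 mm thick, enclosing an outside footprint 2910×4640 mm (x × y), no floor or roof. The front and back walls (−y and +y sides) run the full x-width; the side walls fit between their inner faces. A door opening 873 mm wide and 2047 mm tall is cut through the front wall from the floor up, its −x edge 571 mm from the wall's −x end.


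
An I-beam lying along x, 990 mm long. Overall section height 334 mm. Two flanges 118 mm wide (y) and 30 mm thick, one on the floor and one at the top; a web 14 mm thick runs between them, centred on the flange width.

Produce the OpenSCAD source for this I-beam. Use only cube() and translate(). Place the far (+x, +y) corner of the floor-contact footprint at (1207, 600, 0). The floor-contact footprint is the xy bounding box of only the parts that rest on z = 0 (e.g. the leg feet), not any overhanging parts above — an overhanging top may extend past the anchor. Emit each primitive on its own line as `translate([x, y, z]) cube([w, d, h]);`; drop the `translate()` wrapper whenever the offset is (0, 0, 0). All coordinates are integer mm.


translate([217, 482, 0]) cube([990, 118, 30]);
translate([217, 534, 30]) cube([990, 14, 274]);
translate([217, 482, 304]) cube([990, 118, 30]);


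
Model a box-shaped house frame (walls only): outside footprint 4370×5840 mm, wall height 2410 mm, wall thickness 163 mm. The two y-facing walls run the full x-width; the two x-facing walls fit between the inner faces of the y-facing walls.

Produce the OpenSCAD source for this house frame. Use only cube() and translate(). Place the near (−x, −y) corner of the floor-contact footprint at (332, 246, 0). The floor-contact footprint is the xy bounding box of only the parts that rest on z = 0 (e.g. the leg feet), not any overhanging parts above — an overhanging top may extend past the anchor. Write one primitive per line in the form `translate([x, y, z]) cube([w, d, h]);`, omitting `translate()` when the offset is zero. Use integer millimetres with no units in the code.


translate([332, 246, 0]) cube([4370, 163, 2410]);
translate([332, 5923, 0]) cube([4370, 163, 2410]);
translate([332, 409, 0]) cube([163, 5514, 2410]);
translate([4539, 409, 0]) cube([163, 5514, 2410]);


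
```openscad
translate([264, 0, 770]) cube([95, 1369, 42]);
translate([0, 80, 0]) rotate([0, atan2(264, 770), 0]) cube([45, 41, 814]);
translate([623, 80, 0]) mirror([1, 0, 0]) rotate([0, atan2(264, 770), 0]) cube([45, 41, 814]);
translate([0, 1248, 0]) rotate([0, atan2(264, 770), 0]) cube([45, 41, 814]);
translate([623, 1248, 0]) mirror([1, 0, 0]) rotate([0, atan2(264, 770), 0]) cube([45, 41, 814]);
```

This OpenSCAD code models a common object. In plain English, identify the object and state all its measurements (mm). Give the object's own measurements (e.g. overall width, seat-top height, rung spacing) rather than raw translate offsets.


A sawhorse. A 95×1369×42 mm beam (x, y, z) sits on two A-frame leg pairs. Each pair is two raked legs of 45×41 mm section (41 mm along y) splaying symmetrically in x. Each leg rises 770 mm vertically over 264 mm of horizontal reach and is 814 mm long along its own axis. Every leg's outer bottom edge rests on the floor and its outer top edge meets a bottom edge of the beam — the left legs (tilting toward +x) meet the beam's −x bottom edge, the right legs (their mirror images, tilting toward −x) meet its +x bottom edge — so the leg tops tuck under the beam, the beam's underside is 770 mm above the floor, and the feet are 623 mm apart outside-to-outside with the beam centred between them. The two leg pairs are set in 80 mm from either end of the beam.


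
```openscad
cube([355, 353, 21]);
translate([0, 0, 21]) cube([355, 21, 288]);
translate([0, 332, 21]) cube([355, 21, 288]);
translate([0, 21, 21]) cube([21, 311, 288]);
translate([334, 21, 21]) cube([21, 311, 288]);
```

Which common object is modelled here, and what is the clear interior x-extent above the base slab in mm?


An open box. The internal width is 313 mm.

A 355×353 base slab with four walls standing on it — an open box. The base is 355 mm wide and the walls are 21 mm thick, so the internal width is 355 − 2 × 21 = 313 mm.


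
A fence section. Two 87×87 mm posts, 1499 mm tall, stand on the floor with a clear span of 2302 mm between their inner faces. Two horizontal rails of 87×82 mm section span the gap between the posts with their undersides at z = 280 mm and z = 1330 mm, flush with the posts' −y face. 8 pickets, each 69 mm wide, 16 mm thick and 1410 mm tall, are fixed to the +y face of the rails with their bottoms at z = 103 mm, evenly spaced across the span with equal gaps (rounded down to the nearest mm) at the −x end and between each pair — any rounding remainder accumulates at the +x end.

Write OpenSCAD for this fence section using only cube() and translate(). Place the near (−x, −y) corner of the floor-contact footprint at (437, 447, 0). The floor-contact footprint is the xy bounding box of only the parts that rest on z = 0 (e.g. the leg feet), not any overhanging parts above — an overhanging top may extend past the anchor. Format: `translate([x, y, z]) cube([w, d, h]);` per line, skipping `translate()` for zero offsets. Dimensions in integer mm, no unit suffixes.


translate([437, 447, 0]) cube([87, 87, 1499]);
translate([2826, 447, 0]) cube([87, 87, 1499]);
translate([524, 447, 280]) cube([2302, 87, 82]);
translate([524, 447, 1330]) cube([2302, 87, 82]);
translate([718, 534, 103]) cube([69, 16, 1410]);
translate([981, 534, 103]) cube([69, 16, 1410]);
translate([1244, 534, 103]) cube([69, 16, 1410]);
translate([1507, 534, 103]) cube([69, 16, 1410]);
translate([1770, 534, 103]) cube([69, 16, 1410]);
translate([2033, 534, 103]) cube([69, 16, 1410]);
translate([2296, 534, 103]) cube([69, 16, 1410]);
translate([2559, 534, 103]) cube([69, 16, 1410]);


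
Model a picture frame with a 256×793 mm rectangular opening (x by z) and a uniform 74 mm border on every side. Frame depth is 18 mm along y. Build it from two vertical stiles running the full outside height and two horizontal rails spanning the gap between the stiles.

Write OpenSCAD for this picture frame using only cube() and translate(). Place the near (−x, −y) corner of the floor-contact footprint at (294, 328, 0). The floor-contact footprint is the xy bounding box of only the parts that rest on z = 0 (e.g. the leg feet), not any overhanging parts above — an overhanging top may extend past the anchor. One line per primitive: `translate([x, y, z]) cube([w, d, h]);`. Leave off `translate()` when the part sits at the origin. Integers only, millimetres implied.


translate([294, 328, 0]) cube([74, 18, 941]);
translate([624, 328, 0]) cube([74, 18, 941]);
translate([368, 328, 0]) cube([256, 18, 74]);
translate([368, 328, 867]) cube([256, 18, 74]);


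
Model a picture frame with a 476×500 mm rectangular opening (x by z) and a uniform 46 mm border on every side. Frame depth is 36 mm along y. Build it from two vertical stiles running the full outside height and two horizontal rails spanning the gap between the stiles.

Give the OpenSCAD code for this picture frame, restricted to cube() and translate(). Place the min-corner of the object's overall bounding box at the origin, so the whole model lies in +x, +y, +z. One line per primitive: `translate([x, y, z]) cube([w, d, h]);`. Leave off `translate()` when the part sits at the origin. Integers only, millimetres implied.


cube([46, 36, 592]);
translate([522, 0, 0]) cube([46, 36, 592]);
translate([46, 0, 0]) cube([476, 36, 46]);
translate([46, 0, 546]) cube([476, 36, 46]);


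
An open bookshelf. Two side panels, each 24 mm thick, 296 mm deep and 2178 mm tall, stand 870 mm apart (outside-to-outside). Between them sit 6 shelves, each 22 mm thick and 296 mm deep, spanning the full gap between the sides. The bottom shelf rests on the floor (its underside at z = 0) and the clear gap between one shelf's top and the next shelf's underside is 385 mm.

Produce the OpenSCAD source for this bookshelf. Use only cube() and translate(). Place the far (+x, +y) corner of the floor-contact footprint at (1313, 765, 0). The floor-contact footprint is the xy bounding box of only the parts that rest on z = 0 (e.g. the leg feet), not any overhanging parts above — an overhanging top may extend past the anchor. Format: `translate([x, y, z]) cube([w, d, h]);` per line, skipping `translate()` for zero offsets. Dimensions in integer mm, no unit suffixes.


translate([443, 469, 0]) cube([24, 296, 2178]);
translate([1289, 469, 0]) cube([24, 296, 2178]);
translate([467, 469, 0]) cube([822, 296, 22]);
translate([467, 469, 407]) cube([822, 296, 22]);
translate([467, 469, 814]) cube([822, 296, 22]);
translate([467, 469, 1221]) cube([822, 296, 22]);
translate([467, 469, 1628]) cube([822, 296, 22]);
translate([467, 469, 2035]) cube([822, 296, 22]);


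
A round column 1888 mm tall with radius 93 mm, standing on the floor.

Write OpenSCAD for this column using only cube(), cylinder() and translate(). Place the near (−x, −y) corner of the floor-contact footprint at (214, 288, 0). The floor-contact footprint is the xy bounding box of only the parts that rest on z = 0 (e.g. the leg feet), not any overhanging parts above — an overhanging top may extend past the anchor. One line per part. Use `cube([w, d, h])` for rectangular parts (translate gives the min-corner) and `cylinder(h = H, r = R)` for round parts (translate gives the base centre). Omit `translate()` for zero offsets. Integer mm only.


translate([307, 381, 0]) cylinder(h = 1888, r = 93);


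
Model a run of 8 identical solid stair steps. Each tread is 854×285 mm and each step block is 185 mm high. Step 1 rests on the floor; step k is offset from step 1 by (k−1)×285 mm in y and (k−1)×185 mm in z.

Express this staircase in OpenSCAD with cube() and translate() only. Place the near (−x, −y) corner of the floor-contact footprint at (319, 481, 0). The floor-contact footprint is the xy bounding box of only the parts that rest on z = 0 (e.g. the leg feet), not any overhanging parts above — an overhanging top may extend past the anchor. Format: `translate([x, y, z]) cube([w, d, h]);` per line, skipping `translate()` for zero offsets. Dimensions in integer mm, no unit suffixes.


translate([319, 481, 0]) cube([854, 285, 185]);
translate([319, 766, 185]) cube([854, 285, 185]);
translate([319, 1051, 370]) cube([854, 285, 185]);
translate([319, 1336, 555]) cube([854, 285, 185]);
translate([319, 1621, 740]) cube([854, 285, 185]);
translate([319, 1906, 925]) cube([854, 285, 185]);
translate([319, 2191, 1110]) cube([854, 285, 185]);
translate([319, 2476, 1295]) cube([854, 285, 185]);


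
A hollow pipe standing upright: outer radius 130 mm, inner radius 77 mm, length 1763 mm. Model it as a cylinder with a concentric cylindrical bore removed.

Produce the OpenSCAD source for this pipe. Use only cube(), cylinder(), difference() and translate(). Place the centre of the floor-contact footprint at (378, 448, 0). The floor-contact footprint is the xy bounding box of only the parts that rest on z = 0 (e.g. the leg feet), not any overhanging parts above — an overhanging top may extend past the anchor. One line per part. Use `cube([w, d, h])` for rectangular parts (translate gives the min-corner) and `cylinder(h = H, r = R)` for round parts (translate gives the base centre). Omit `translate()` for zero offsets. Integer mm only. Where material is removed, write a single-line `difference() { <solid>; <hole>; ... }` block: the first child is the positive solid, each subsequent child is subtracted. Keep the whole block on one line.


difference() { translate([378, 448, 0]) cylinder(h = 1763, r = 130); translate([378, 448, 0]) cylinder(h = 1763, r = 77); }


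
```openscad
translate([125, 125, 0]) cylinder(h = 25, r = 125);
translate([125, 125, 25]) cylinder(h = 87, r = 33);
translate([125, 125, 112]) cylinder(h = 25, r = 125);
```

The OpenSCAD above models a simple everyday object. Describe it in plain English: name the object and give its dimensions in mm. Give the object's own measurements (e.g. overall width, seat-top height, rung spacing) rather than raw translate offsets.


A spool: two coaxial disc flanges of radius 125 mm and thickness 25 mm, joined by a core cylinder of radius 33 mm and height 87 mm. The lower flange rests on z = 0 and the three cylinders share a vertical axis.


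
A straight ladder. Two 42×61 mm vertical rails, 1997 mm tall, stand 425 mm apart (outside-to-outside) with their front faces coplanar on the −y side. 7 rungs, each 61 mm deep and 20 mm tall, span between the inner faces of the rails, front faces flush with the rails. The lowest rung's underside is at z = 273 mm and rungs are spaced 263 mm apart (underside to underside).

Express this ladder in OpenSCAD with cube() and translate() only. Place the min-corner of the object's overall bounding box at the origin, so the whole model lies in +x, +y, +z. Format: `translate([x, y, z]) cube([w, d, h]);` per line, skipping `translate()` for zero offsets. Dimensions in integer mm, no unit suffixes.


cube([42, 61, 1997]);
translate([383, 0, 0]) cube([42, 61, 1997]);
translate([42, 0, 273]) cube([341, 61, 20]);
translate([42, 0, 536]) cube([341, 61, 20]);
translate([42, 0, 799]) cube([341, 61, 20]);
translate([42, 0, 1062]) cube([341, 61, 20]);
translate([42, 0, 1325]) cube([341, 61, 20]);
translate([42, 0, 1588]) cube([341, 61, 20]);
translate([42, 0, 1851]) cube([341, 61, 20]);


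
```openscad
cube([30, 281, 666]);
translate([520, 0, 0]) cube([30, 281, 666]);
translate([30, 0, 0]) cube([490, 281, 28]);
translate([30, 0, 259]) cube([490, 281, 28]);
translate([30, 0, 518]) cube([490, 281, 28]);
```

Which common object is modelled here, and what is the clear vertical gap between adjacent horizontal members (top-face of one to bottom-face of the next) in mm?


A bookshelf. The clear shelf gap is 231 mm.

Two tall side panels with 3 horizontal boards between them — a bookshelf. The first two shelf undersides are at z = 0 and z = 259; with shelf thickness 28, the clear gap is 259 − 0 − 28 = 231 mm.


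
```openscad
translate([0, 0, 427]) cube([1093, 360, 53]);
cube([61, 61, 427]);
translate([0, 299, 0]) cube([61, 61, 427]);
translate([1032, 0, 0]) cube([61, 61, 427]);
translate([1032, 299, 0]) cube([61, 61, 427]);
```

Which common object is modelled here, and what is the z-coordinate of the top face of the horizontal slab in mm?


A bench. The seat-top height is 480 mm.

A long slab on four corner posts — a bench. The slab sits at z = 427 with thickness 53, so the top is 427 + 53 = 480 mm.


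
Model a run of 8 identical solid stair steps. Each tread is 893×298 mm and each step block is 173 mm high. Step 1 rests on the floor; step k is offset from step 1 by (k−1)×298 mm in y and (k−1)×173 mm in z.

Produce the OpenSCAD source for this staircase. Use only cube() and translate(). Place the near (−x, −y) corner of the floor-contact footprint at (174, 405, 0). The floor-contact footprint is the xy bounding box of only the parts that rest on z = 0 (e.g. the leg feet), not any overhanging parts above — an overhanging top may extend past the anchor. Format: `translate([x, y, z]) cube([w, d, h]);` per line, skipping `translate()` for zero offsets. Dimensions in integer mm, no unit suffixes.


translate([174, 405, 0]) cube([893, 298, 173]);
translate([174, 703, 173]) cube([893, 298, 173]);
translate([174, 1001, 346]) cube([893, 298, 173]);
translate([174, 1299, 519]) cube([893, 298, 173]);
translate([174, 1597, 692]) cube([893, 298, 173]);
translate([174, 1895, 865]) cube([893, 298, 173]);
translate([174, 2193, 1038]) cube([893, 298, 173]);
translate([174, 2491, 1211]) cube([893, 298, 173]);


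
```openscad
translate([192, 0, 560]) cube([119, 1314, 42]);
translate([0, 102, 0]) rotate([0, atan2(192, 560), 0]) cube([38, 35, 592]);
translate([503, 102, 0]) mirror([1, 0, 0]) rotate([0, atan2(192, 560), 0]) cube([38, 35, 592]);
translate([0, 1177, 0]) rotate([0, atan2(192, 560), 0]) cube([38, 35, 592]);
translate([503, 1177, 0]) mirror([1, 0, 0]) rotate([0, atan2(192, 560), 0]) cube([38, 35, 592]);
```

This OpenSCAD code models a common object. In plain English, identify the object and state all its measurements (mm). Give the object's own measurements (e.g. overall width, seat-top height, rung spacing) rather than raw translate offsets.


A sawhorse. A 119×1314×42 mm beam (x, y, z) sits on two A-frame leg pairs. Each pair is two raked legs of 38×35 mm section (35 mm along y) splaying symmetrically in x. Each leg rises 560 mm vertically over 192 mm of horizontal reach and is 592 mm long along its own axis. Every leg's outer bottom edge rests on the floor and its outer top edge meets a bottom edge of the beam — the left legs (tilting toward +x) meet the beam's −x bottom edge, the right legs (their mirror images, tilting toward −x) meet its +x bottom edge — so the leg tops tuck under the beam, the beam's underside is 560 mm above the floor, and the feet are 503 mm apart outside-to-outside with the beam centred between them. The two leg pairs are set in 102 mm from either end of the beam.


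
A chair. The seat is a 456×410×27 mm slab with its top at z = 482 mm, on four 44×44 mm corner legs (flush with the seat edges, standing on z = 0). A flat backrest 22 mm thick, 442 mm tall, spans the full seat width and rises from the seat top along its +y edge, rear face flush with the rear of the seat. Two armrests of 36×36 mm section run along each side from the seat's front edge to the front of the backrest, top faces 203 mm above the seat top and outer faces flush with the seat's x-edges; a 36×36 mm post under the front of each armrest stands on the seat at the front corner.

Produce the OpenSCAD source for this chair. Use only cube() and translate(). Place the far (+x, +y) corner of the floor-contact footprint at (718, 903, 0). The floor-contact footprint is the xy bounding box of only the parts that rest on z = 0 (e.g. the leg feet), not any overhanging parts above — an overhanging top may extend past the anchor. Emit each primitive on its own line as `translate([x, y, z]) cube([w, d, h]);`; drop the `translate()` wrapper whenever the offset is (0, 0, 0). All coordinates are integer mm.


// leg_h = 482 - 27 = 455
// arm post h = 203 - 36 = 167
translate([262, 493, 455]) cube([456, 410, 27]);
translate([262, 493, 0]) cube([44, 44, 455]);
translate([674, 493, 0]) cube([44, 44, 455]);
translate([262, 859, 0]) cube([44, 44, 455]);
translate([674, 859, 0]) cube([44, 44, 455]);
translate([262, 881, 482]) cube([456, 22, 442]);
translate([262, 493, 649]) cube([36, 388, 36]);
translate([682, 493, 649]) cube([36, 388, 36]);
translate([262, 493, 482]) cube([36, 36, 167]);
translate([682, 493, 482]) cube([36, 36, 167]);


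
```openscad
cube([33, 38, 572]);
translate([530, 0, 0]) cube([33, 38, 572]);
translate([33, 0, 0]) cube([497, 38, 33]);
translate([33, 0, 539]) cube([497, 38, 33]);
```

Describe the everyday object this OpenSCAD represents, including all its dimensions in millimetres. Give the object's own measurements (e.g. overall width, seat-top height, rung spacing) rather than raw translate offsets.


A rectangular picture frame lying in the x–z plane (depth along y). The opening is 497 mm wide (x) by 506 mm tall (z), surrounded by a border 33 mm wide on all four sides. The frame is 38 mm deep and is made of two full-height vertical stiles with two horizontal rails fitted between them.


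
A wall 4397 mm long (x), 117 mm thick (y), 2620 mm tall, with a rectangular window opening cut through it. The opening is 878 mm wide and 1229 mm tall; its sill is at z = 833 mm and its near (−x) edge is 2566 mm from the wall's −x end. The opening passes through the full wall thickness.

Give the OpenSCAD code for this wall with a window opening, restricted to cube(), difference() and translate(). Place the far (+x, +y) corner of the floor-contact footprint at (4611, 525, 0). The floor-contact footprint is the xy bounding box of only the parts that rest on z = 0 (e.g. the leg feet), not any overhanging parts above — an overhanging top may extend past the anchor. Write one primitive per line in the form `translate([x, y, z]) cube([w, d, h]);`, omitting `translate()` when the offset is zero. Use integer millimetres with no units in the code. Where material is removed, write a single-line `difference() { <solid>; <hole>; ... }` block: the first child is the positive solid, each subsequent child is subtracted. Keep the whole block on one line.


difference() { translate([214, 408, 0]) cube([4397, 117, 2620]); translate([2780, 408, 833]) cube([878, 117, 1229]); }


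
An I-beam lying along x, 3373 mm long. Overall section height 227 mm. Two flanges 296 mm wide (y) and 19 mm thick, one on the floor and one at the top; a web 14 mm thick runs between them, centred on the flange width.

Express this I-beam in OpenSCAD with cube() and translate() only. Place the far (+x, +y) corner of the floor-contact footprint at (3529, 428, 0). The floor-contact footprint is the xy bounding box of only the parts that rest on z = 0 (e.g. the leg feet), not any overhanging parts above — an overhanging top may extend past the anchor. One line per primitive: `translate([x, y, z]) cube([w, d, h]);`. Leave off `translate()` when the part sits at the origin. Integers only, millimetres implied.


translate([156, 132, 0]) cube([3373, 296, 19]);
translate([156, 273, 19]) cube([3373, 14, 189]);
translate([156, 132, 208]) cube([3373, 296, 19]);


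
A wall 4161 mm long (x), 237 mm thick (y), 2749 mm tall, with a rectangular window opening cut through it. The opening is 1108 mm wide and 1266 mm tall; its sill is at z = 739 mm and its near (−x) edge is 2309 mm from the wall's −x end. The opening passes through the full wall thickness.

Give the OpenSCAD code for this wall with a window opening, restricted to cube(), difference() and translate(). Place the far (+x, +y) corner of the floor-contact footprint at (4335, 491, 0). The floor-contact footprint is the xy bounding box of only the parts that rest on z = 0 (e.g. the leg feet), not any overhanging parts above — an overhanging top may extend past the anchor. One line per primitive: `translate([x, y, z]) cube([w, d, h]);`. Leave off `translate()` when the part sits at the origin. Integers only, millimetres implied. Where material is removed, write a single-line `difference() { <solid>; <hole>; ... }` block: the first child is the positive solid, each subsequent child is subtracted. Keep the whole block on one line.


difference() { translate([174, 254, 0]) cube([4161, 237, 2749]); translate([2483, 254, 739]) cube([1108, 237, 1266]); }


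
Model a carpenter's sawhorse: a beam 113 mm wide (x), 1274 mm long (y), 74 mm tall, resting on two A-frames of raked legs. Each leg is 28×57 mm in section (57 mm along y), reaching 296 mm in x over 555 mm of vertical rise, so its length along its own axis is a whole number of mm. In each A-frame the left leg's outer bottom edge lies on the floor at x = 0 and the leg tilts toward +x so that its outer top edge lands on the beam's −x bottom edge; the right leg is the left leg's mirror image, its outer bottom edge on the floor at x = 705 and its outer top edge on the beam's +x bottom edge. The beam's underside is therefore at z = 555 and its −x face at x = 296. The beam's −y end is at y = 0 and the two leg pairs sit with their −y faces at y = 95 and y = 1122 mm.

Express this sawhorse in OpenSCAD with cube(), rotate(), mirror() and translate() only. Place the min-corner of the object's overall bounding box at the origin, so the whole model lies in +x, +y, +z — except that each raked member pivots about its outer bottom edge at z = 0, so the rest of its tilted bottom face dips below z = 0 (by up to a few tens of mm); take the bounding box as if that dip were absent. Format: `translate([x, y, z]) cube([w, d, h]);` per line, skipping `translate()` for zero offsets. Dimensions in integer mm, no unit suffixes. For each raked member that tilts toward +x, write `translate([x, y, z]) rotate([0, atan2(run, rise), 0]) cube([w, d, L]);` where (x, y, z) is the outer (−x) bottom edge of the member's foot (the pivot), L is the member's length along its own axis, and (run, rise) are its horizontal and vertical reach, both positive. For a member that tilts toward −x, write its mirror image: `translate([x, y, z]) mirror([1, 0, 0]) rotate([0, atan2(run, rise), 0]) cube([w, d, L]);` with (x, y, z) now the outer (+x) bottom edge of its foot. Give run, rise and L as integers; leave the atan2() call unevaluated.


// leg length = √(296² + 555²) = 629
// right-leg outer foot x = 2·296 + 113 = 705
// beam min-corner = (296, 0, 555)
translate([296, 0, 555]) cube([113, 1274, 74]);
translate([0, 95, 0]) rotate([0, atan2(296, 555), 0]) cube([28, 57, 629]);
translate([705, 95, 0]) mirror([1, 0, 0]) rotate([0, atan2(296, 555), 0]) cube([28, 57, 629]);
translate([0, 1122, 0]) rotate([0, atan2(296, 555), 0]) cube([28, 57, 629]);
translate([705, 1122, 0]) mirror([1, 0, 0]) rotate([0, atan2(296, 555), 0]) cube([28, 57, 629]);


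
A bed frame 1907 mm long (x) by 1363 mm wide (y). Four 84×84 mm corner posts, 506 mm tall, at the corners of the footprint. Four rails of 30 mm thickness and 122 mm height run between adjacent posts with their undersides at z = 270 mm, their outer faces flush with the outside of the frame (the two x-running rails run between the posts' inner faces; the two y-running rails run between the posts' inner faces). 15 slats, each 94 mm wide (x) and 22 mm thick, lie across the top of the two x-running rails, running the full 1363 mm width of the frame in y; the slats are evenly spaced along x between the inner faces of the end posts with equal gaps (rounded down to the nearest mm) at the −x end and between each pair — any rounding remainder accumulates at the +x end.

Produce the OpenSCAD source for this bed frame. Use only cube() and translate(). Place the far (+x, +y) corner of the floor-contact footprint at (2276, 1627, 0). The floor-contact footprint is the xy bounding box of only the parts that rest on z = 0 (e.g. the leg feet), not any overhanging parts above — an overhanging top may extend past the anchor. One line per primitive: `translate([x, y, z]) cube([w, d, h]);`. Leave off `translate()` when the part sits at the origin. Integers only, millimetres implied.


// slat z = rail_z + rail_h = 270 + 122 = 392
// slat gap = ⌊(1739 − 15·94) / 16⌋ = 20
translate([369, 264, 0]) cube([84, 84, 506]);
translate([369, 1543, 0]) cube([84, 84, 506]);
translate([2192, 264, 0]) cube([84, 84, 506]);
translate([2192, 1543, 0]) cube([84, 84, 506]);
translate([453, 264, 270]) cube([1739, 30, 122]);
translate([453, 1597, 270]) cube([1739, 30, 122]);
translate([369, 348, 270]) cube([30, 1195, 122]);
translate([2246, 348, 270]) cube([30, 1195, 122]);
translate([473, 264, 392]) cube([94, 1363, 22]);
translate([587, 264, 392]) cube([94, 1363, 22]);
translate([701, 264, 392]) cube([94, 1363, 22]);
translate([815, 264, 392]) cube([94, 1363, 22]);
translate([929, 264, 392]) cube([94, 1363, 22]);
translate([1043, 264, 392]) cube([94, 1363, 22]);
translate([1157, 264, 392]) cube([94, 1363, 22]);
translate([1271, 264, 392]) cube([94, 1363, 22]);
translate([1385, 264, 392]) cube([94, 1363, 22]);
translate([1499, 264, 392]) cube([94, 1363, 22]);
translate([1613, 264, 392]) cube([94, 1363, 22]);
translate([1727, 264, 392]) cube([94, 1363, 22]);
translate([1841, 264, 392]) cube([94, 1363, 22]);
translate([1955, 264, 392]) cube([94, 1363, 22]);
translate([2069, 264, 392]) cube([94, 1363, 22]);


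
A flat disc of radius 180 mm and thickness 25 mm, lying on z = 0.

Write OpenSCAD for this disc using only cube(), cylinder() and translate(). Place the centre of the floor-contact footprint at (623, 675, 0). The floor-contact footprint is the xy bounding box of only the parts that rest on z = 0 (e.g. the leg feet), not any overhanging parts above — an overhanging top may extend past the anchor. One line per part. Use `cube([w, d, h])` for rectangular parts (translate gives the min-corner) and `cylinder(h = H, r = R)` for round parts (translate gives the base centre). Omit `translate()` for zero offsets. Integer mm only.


translate([623, 675, 0]) cylinder(h = 25, r = 180);


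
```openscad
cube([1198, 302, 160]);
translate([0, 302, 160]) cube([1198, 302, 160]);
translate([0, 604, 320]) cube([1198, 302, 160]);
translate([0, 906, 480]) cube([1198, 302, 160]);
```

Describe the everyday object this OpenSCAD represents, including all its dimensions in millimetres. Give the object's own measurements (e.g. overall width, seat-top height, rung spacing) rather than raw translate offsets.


A straight staircase of 4 solid steps. Each step is 1198 mm wide (x), 302 mm deep (y, the going) and 160 mm tall (the rise). The first step rests on the floor; each subsequent step sits one going further in +y and one rise higher in +z, directly behind and above the previous step with no overlap.


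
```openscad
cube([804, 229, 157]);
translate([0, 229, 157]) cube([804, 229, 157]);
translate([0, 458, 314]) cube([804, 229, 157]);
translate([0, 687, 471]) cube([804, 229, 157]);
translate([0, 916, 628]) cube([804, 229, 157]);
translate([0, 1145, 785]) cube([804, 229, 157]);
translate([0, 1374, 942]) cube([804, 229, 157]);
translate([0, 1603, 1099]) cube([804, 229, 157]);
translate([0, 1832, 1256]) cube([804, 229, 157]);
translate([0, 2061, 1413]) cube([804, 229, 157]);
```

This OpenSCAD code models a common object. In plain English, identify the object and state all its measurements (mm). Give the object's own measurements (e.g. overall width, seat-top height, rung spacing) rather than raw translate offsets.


A straight staircase of 10 solid steps. Each step is 804 mm wide (x), 229 mm deep (y, the going) and 157 mm tall (the rise). The first step rests on the floor; each subsequent step sits one going further in +y and one rise higher in +z, directly behind and above the previous step with no overlap.


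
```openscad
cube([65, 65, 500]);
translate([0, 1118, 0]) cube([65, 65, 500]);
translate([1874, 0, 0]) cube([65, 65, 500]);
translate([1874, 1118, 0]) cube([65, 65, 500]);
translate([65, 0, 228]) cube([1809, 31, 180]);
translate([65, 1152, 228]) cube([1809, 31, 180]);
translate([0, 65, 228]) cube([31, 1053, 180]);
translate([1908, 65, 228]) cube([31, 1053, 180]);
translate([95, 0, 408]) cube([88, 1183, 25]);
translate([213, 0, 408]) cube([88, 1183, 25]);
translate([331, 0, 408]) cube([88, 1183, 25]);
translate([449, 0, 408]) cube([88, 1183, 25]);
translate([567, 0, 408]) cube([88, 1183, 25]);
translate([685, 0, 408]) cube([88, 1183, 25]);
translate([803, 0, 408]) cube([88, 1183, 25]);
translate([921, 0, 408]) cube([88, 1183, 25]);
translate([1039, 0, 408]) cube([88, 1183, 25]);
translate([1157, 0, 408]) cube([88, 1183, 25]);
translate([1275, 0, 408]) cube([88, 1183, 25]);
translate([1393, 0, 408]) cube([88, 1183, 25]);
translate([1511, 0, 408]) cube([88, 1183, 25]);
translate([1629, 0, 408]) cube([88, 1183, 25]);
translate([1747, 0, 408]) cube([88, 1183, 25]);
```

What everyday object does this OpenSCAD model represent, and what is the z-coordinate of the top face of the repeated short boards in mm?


A bed frame. The slat-top height is 433 mm.

Four posts, four rails, and a row of slats — a bed frame. Slats sit on the rails at z = 228 + 180 = 408; with slat thickness 25, the top is 433 mm.


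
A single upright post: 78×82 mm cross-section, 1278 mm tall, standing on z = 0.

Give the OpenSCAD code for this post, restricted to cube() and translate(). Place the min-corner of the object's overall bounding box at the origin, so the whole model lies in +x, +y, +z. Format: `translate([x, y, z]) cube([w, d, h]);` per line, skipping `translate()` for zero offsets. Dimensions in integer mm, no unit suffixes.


cube([78, 82, 1278]);


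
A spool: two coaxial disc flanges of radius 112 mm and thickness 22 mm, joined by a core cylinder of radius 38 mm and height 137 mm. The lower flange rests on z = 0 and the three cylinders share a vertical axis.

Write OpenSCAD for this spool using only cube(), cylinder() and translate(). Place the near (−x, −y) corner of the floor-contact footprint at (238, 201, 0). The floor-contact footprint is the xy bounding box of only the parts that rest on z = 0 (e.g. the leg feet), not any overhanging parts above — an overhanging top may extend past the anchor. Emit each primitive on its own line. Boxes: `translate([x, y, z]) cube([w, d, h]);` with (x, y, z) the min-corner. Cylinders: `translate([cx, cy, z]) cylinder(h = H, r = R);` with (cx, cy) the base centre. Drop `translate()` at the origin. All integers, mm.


translate([350, 313, 0]) cylinder(h = 22, r = 112);
translate([350, 313, 22]) cylinder(h = 137, r = 38);
translate([350, 313, 159]) cylinder(h = 22, r = 112);


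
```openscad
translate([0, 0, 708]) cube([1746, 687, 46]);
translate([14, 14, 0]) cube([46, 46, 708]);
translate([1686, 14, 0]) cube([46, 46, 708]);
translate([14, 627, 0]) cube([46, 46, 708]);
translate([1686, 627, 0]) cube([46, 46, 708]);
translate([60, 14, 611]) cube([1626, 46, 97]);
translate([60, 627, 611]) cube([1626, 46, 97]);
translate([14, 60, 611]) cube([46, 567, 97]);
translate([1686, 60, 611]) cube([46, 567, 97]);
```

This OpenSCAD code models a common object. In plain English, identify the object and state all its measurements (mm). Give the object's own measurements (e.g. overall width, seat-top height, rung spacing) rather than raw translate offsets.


A table: top 1746 mm (x) × 687 mm (y), 46 mm thick, upper face at z = 754 mm, on four 46×46 mm square legs, each inset 14 mm from the nearest pair of top edges from z = 0 to the bottom of the top. Four apron rails, 46 mm thick and 97 mm tall, run between adjacent legs with their top edges flush with the underside of the top and their outer faces flush with the legs' outer faces.


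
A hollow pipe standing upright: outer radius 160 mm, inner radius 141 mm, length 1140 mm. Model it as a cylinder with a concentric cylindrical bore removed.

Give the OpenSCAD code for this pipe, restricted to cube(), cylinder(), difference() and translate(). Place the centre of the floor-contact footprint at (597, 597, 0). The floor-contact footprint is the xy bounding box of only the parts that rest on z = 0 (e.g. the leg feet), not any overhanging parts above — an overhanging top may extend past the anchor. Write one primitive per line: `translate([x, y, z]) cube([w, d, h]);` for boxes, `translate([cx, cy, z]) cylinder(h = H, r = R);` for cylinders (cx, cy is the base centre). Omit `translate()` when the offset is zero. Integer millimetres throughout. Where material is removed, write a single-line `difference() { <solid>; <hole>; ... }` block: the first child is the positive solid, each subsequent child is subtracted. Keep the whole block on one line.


difference() { translate([597, 597, 0]) cylinder(h = 1140, r = 160); translate([597, 597, 0]) cylinder(h = 1140, r = 141); }


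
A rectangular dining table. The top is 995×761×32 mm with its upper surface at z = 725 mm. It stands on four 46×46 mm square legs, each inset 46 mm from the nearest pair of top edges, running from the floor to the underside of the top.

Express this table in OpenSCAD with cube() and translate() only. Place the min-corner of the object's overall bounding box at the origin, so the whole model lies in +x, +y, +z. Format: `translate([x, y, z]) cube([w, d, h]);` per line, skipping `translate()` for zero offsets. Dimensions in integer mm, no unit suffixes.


translate([0, 0, 693]) cube([995, 761, 32]);
translate([46, 46, 0]) cube([46, 46, 693]);
translate([903, 46, 0]) cube([46, 46, 693]);
translate([46, 669, 0]) cube([46, 46, 693]);
translate([903, 669, 0]) cube([46, 46, 693]);


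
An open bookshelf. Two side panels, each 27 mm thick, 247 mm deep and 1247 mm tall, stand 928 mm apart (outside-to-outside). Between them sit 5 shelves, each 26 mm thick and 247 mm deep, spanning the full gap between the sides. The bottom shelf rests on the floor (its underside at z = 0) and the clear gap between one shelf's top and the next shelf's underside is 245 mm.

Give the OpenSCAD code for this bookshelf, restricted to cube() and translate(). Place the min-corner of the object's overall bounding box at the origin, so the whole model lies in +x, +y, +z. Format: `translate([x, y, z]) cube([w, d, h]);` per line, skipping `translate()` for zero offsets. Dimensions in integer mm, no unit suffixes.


cube([27, 247, 1247]);
translate([901, 0, 0]) cube([27, 247, 1247]);
translate([27, 0, 0]) cube([874, 247, 26]);
translate([27, 0, 271]) cube([874, 247, 26]);
translate([27, 0, 542]) cube([874, 247, 26]);
translate([27, 0, 813]) cube([874, 247, 26]);
translate([27, 0, 1084]) cube([874, 247, 26]);


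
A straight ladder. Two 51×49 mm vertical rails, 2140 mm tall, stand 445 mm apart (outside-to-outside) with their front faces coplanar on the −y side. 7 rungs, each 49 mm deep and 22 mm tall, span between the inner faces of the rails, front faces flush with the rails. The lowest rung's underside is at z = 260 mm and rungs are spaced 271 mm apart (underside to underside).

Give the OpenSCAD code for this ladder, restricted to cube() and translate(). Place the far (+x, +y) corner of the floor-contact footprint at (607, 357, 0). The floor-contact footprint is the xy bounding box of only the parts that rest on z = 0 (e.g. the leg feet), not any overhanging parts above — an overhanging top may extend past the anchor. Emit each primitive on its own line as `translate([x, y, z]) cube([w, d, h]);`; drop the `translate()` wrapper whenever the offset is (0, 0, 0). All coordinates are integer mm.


translate([162, 308, 0]) cube([51, 49, 2140]);
translate([556, 308, 0]) cube([51, 49, 2140]);
translate([213, 308, 260]) cube([343, 49, 22]);
translate([213, 308, 531]) cube([343, 49, 22]);
translate([213, 308, 802]) cube([343, 49, 22]);
translate([213, 308, 1073]) cube([343, 49, 22]);
translate([213, 308, 1344]) cube([343, 49, 22]);
translate([213, 308, 1615]) cube([343, 49, 22]);
translate([213, 308, 1886]) cube([343, 49, 22]);
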